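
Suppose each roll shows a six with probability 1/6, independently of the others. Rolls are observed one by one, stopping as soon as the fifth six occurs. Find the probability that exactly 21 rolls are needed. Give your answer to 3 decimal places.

Y = trial on which the fifth success occurs; negative binomial, r=5, p=0.166667.
P(Y=21) = C(20,4) · p^5 · (1−p)^16
= 4845 · 0.0001286 · 0.054088 = 0.03370

0.034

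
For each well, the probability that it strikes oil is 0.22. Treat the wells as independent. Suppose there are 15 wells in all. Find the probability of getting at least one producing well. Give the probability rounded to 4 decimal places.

0.9759

P(at least one) = 1 − P(none) = 1 − (1 − 0.22)^15
= 1 − 0.024067 = 0.975933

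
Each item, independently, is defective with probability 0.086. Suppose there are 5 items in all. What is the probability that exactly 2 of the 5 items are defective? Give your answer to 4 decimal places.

X ~ Binomial(n=5, p=0.086).
P(X=2) = C(5,2) · p^2 · (1−p)^3
= 10 · 0.007396 · 0.76355 = 0.056472

0.0565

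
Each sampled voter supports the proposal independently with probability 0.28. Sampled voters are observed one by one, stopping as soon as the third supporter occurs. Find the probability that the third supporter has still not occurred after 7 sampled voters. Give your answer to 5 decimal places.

0.69193

Needing more than 7 sampled voters ⇔ fewer than 3 successes in the first 7. With X ~ Binomial(7, 0.28), P(Y > 7) = P(X ≤ 2).
  k=0: C(7,0)·0.28^0·0.72^7 = 0.1003061
  k=1: C(7,1)·0.28^1·0.72^6 = 0.2730556
  k=2: C(7,2)·0.28^2·0.72^5 = 0.3185648
P(X ≤ 2) = 0.6919265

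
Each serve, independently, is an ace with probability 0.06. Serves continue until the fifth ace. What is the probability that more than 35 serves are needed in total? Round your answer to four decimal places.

0.9437

Needing more than 35 serves ⇔ fewer than 5 successes in the first 35. With X ~ Binomial(35, 0.06), P(Y > 35) = P(X ≤ 4).
  k=0: C(35,0)·0.06^0·0.94^35 = 0.114677
  k=1: C(35,1)·0.06^1·0.94^34 = 0.256192
  k=2: C(35,2)·0.06^2·0.94^33 = 0.277996
  k=3: C(35,3)·0.06^3·0.94^32 = 0.195189
  k=4: C(35,4)·0.06^4·0.94^31 = 0.099671
P(X ≤ 4) = 0.943725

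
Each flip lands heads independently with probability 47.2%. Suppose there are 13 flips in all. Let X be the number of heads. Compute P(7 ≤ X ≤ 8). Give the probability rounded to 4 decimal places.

0.3242

X ~ Binomial(13, 0.472); P(7 ≤ X ≤ 8) = Σ C(13,k) p^k (1−p)^(13−k) over k:
  k=7: C(13,7)·0.472^7·0.528^6 = 0.194051
  k=8: C(13,8)·0.472^8·0.528^5 = 0.130102
Total = 0.324153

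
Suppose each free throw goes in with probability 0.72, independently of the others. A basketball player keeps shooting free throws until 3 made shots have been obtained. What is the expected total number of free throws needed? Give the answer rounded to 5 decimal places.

Y = total free throws until the third success; negative binomial with r=3, p=0.72.
E[Y] = r / p = 3 / 0.72 = 4.1666667

4.16667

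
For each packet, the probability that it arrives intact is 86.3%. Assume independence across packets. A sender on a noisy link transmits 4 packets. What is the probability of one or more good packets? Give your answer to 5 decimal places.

0.99965

P(at least one) = 1 − P(none) = 1 − (1 − 0.863)^4
= 1 − 0.0003523 = 0.9996477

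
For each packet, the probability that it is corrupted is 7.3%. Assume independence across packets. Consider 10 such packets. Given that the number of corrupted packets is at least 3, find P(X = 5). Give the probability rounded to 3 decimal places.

0.011

X ~ Binomial(10, 0.073). Want P(X=5 | X≥3) = P(X=5) / P(X≥3).
P(X=5) = C(10,5)·0.073^5·0.927^5 = 0.00036
P(X≥3) = 1 − 0.46859 − 0.36901 − 0.13077 = 0.03163
Ratio = 0.00036 / 0.03163 = 0.01131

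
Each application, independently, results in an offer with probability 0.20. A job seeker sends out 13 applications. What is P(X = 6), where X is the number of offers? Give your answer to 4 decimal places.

0.0230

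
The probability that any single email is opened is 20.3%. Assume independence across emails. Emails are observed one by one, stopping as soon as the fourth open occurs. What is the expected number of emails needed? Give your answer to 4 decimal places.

Y = total emails until the fourth success; negative binomial with r=4, p=0.203.
E[Y] = r / p = 4 / 0.203 = 19.704433

19.7044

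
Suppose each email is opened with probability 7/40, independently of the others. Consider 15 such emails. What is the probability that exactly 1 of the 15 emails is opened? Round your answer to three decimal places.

0.178

X ~ Binomial(n=15, p=0.175).
P(X=1) = C(15,1) · p^1 · (1−p)^14
= 15 · 0.175 · 0.067664 = 0.17762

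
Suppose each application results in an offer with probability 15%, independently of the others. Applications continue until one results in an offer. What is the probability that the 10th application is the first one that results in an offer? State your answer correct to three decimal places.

Geometric (trials to first success), p = 0.15.
P(Y = 10) = (1−p)^9 · p = 0.23162 · 0.15 = 0.03474

0.035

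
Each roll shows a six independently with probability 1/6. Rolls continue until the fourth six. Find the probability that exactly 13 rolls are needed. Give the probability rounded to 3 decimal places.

Y = trial on which the fourth success occurs; negative binomial, r=4, p=0.166667.
P(Y=13) = C(12,3) · p^4 · (1−p)^9
= 220 · 0.0007716 · 0.19381 = 0.03290

0.033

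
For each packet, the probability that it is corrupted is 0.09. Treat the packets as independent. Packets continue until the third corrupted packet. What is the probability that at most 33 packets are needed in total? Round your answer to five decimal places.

0.58043

Finishing within 33 packets ⇔ at least 3 successes in the first 33. With X ~ Binomial(33, 0.09), P(Y ≤ 33) = 1 − P(X ≤ 2).
  k=0: C(33,0)·0.09^0·0.91^33 = 0.0445006
  k=1: C(33,1)·0.09^1·0.91^32 = 0.1452382
  k=2: C(33,2)·0.09^2·0.91^31 = 0.2298276
1 − 0.4195664 = 0.5804336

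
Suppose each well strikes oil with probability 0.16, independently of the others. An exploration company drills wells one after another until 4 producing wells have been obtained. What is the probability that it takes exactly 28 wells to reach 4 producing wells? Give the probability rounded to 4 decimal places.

0.0292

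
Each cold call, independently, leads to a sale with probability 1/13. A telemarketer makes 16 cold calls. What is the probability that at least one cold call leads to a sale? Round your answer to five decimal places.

0.72215

P(at least one) = 1 − P(none) = 1 − (1 − 0.076923)^16
= 1 − 0.2778474 = 0.7221526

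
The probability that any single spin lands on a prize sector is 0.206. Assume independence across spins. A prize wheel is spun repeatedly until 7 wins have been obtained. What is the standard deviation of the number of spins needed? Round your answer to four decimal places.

11.4444

Y = total spins until the seventh success; negative binomial with r=7, p=0.206.
SD(Y) = √[r(1−p)/p²] = √(130.973702) = 11.444374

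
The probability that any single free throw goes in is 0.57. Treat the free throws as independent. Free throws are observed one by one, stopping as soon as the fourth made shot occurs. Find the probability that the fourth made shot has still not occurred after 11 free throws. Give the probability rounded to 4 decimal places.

Needing more than 11 free throws ⇔ fewer than 4 successes in the first 11. With X ~ Binomial(11, 0.57), P(Y > 11) = P(X ≤ 3).
  k=0: C(11,0)·0.57^0·0.43^11 = 0.000093
  k=1: C(11,1)·0.57^1·0.43^10 = 0.001355
  k=2: C(11,2)·0.57^2·0.43^9 = 0.008981
  k=3: C(11,3)·0.57^3·0.43^8 = 0.035715
P(X ≤ 3) = 0.046145

0.0461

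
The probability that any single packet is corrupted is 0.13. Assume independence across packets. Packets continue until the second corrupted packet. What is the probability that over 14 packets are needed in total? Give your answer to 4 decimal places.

0.4401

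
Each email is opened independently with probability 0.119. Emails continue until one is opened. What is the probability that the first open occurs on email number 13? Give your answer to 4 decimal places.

Geometric (trials to first success), p = 0.119.
P(Y = 13) = (1−p)^12 · p = 0.21863 · 0.119 = 0.026017

0.0260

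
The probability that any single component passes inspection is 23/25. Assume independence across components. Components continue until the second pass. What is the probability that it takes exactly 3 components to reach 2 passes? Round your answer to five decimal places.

0.13542

Y = trial on which the second success occurs; negative binomial, r=2, p=0.92.
P(Y=3) = C(2,1) · p^2 · (1−p)^1
= 2 · 0.8464 · 0.08 = 0.1354240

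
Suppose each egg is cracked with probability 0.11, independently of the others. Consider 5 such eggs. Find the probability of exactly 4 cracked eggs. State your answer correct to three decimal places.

0.001

X ~ Binomial(n=5, p=0.11).
P(X=4) = C(5,4) · p^4 · (1−p)^1
= 5 · 0.00014641 · 0.89 = 0.00065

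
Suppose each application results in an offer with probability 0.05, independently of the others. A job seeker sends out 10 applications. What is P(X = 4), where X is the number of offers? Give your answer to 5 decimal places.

0.00096

X ~ Binomial(n=10, p=0.05).
P(X=4) = C(10,4) · p^4 · (1−p)^6
= 210 · 6.25e-06 · 0.73509 = 0.0009648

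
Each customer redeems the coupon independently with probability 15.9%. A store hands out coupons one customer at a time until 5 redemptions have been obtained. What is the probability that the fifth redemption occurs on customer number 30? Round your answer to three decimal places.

0.032

Y = trial on which the fifth success occurs; negative binomial, r=5, p=0.159.
P(Y=30) = C(29,4) · p^5 · (1−p)^25
= 23751 · 0.00010162 · 0.01318 = 0.03181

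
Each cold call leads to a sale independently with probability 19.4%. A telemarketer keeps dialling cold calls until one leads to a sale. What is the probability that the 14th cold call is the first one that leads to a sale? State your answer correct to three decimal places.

Geometric (trials to first success), p = 0.194.
P(Y = 14) = (1−p)^13 · p = 0.060584 · 0.194 = 0.01175

0.012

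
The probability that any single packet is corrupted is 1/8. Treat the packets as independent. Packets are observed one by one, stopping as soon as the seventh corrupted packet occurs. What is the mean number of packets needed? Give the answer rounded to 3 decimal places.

Y = total packets until the seventh success; negative binomial with r=7, p=0.125.
E[Y] = r / p = 7 / 0.125 = 56.00000

56.000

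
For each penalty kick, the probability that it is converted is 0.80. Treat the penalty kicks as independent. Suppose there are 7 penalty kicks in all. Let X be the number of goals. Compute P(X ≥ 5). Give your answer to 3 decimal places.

0.852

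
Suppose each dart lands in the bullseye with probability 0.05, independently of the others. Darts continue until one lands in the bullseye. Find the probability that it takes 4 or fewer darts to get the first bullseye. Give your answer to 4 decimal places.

Y = number of darts to the first success; geometric, p = 0.05.
P(Y ≤ 4) = 1 − (1−p)^4 = 1 − 0.814506 = 0.185494

0.1855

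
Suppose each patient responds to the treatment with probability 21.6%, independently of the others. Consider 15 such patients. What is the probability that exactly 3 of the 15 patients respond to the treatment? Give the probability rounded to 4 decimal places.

0.2473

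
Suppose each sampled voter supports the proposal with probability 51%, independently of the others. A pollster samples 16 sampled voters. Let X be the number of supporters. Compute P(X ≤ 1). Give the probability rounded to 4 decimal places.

0.0002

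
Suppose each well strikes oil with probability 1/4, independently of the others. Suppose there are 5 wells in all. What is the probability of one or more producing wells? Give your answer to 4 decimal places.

0.7627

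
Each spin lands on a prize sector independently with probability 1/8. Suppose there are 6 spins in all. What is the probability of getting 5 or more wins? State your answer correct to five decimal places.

X ~ Binomial(6, 0.125); P(X ≥ 5) = Σ C(6,k) p^k (1−p)^(6−k) over k:
  k=5: C(6,5)·0.125^5·0.875^1 = 0.0001602
  k=6: C(6,6)·0.125^6·0.875^0 = 0.0000038
Total = 0.0001640

0.00016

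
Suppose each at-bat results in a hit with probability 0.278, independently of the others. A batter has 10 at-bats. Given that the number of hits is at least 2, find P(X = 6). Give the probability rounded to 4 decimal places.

0.0324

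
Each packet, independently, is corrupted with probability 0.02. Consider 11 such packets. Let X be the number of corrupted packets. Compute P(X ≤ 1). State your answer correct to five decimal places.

0.98049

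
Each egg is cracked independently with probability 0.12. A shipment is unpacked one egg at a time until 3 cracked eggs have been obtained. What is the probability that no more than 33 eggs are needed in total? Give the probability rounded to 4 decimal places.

0.7745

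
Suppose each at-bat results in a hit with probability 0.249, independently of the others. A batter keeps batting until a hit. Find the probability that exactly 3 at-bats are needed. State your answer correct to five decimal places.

Geometric (trials to first success), p = 0.249.
P(Y = 3) = (1−p)^2 · p = 0.564 · 0.249 = 0.1404362

0.14044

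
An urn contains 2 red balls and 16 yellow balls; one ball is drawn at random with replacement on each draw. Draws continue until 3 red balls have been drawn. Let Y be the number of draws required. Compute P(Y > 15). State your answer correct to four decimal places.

Needing more than 15 draws ⇔ fewer than 3 successes in the first 15. With X ~ Binomial(15, 0.111111), P(Y > 15) = P(X ≤ 2).
  k=0: C(15,0)·0.111111^0·0.888889^15 = 0.170888
  k=1: C(15,1)·0.111111^1·0.888889^14 = 0.320415
  k=2: C(15,2)·0.111111^2·0.888889^13 = 0.280364
P(X ≤ 2) = 0.771667

0.7717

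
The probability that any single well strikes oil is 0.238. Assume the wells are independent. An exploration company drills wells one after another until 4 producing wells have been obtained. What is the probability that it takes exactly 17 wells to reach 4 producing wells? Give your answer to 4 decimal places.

0.0525

Y = trial on which the fourth success occurs; negative binomial, r=4, p=0.238.
P(Y=17) = C(16,3) · p^4 · (1−p)^13
= 560 · 0.0032085 · 0.029202 = 0.052470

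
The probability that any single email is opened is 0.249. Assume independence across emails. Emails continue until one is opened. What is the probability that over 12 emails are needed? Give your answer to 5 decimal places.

Y = number of emails to the first success; geometric, p = 0.249.
P(Y > 12) = P(first 12 all fail) = (1−p)^12 = 0.0321869

0.03219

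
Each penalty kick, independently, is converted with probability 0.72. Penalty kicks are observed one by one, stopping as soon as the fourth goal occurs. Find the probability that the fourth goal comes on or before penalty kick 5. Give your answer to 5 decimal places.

Finishing within 5 penalty kicks ⇔ at least 4 successes in the first 5. With X ~ Binomial(5, 0.72), P(Y ≤ 5) = 1 − P(X ≤ 3).
  k=0: C(5,0)·0.72^0·0.28^5 = 0.0017210
  k=1: C(5,1)·0.72^1·0.28^4 = 0.0221276
  k=2: C(5,2)·0.72^2·0.28^3 = 0.1137992
  k=3: C(5,3)·0.72^3·0.28^2 = 0.2926264
1 − 0.4302743 = 0.5697257

0.56973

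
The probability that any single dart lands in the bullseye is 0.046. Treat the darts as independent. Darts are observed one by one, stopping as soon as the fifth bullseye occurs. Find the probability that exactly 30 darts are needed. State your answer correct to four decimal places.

Y = trial on which the fifth success occurs; negative binomial, r=5, p=0.046.
P(Y=30) = C(29,4) · p^5 · (1−p)^25
= 23751 · 2.0596e-07 · 0.30811 = 0.001507

0.0015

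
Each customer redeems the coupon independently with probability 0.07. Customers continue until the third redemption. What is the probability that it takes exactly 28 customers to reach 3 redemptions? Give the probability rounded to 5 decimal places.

Y = trial on which the third success occurs; negative binomial, r=3, p=0.07.
P(Y=28) = C(27,2) · p^3 · (1−p)^25
= 351 · 0.000343 · 0.16296 = 0.0196189

0.01962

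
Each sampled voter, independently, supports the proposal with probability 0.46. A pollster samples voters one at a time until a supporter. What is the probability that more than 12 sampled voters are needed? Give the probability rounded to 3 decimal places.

Y = number of sampled voters to the first success; geometric, p = 0.46.
P(Y > 12) = P(first 12 all fail) = (1−p)^12 = 0.00061

0.001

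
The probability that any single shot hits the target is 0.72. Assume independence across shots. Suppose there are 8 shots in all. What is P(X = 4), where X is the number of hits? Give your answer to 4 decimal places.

0.1156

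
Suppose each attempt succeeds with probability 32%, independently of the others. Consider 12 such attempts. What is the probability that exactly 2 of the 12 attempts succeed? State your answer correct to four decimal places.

0.1429

X ~ Binomial(n=12, p=0.32).
P(X=2) = C(12,2) · p^2 · (1−p)^10
= 66 · 0.1024 · 0.021139 = 0.142867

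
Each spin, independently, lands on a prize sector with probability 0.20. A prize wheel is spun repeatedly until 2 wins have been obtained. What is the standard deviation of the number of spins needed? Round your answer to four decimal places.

6.3246

Y = total spins until the second success; negative binomial with r=2, p=0.20.
SD(Y) = √[r(1−p)/p²] = √(40.000000) = 6.324555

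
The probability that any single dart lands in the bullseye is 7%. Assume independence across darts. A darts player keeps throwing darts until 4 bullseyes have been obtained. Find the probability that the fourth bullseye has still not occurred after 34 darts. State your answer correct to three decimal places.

0.788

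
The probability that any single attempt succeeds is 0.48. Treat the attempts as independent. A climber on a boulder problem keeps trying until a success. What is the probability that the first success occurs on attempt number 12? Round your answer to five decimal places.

0.00036

Geometric (trials to first success), p = 0.48.
P(Y = 12) = (1−p)^11 · p = 0.00075169 · 0.48 = 0.0003608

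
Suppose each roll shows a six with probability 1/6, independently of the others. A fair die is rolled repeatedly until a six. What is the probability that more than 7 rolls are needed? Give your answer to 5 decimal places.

Y = number of rolls to the first success; geometric, p = 0.166667.
P(Y > 7) = P(first 7 all fail) = (1−p)^7 = 0.2790816

0.27908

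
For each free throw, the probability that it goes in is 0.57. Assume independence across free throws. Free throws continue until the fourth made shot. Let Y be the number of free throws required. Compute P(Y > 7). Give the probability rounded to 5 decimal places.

0.34984

Needing more than 7 free throws ⇔ fewer than 4 successes in the first 7. With X ~ Binomial(7, 0.57), P(Y > 7) = P(X ≤ 3).
  k=0: C(7,0)·0.57^0·0.43^7 = 0.0027182
  k=1: C(7,1)·0.57^1·0.43^6 = 0.0252222
  k=2: C(7,2)·0.57^2·0.43^5 = 0.1003024
  k=3: C(7,3)·0.57^3·0.43^4 = 0.2215983
P(X ≤ 3) = 0.3498411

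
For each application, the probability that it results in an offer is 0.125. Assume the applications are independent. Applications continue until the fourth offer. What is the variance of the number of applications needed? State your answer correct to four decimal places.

224.0000

Y = total applications until the fourth success; negative binomial with r=4, p=0.125.
Var(Y) = r(1−p)/p² = 4·0.875 / 0.125² = 224.000000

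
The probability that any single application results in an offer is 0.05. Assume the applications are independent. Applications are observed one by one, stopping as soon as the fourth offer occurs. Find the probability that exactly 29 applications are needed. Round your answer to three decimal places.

Y = trial on which the fourth success occurs; negative binomial, r=4, p=0.05.
P(Y=29) = C(28,3) · p^4 · (1−p)^25
= 3276 · 6.25e-06 · 0.27739 = 0.00568

0.006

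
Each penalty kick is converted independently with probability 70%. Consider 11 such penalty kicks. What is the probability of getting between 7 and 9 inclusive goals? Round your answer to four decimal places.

X ~ Binomial(11, 0.70); P(7 ≤ X ≤ 9) = Σ C(11,k) p^k (1−p)^(11−k) over k:
  k=7: C(11,7)·0.70^7·0.30^4 = 0.220133
  k=8: C(11,8)·0.70^8·0.30^3 = 0.256822
  k=9: C(11,9)·0.70^9·0.30^2 = 0.199750
Total = 0.676705

0.6767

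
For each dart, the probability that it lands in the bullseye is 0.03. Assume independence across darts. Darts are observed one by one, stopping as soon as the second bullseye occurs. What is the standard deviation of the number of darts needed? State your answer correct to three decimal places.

Y = total darts until the second success; negative binomial with r=2, p=0.03.
SD(Y) = √[r(1−p)/p²] = √(2155.55556) = 46.42796

46.428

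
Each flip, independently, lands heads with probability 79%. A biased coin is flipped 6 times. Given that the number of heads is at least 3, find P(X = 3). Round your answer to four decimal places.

X ~ Binomial(6, 0.79). Want P(X=3 | X≥3) = P(X=3) / P(X≥3).
P(X=3) = C(6,3)·0.79^3·0.21^3 = 0.091321
P(X≥3) = 1 − 0.000086 − 0.001936 − 0.018206 = 0.979772
Ratio = 0.091321 / 0.979772 = 0.093206

0.0932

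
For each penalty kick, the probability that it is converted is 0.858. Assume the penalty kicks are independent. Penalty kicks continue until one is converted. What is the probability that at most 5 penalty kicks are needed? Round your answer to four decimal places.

Y = number of penalty kicks to the first success; geometric, p = 0.858.
P(Y ≤ 5) = 1 − (1−p)^5 = 1 − 0.000058 = 0.999942

0.9999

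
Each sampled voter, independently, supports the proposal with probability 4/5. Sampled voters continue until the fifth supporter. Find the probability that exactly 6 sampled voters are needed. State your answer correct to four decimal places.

Y = trial on which the fifth success occurs; negative binomial, r=5, p=0.80.
P(Y=6) = C(5,4) · p^5 · (1−p)^1
= 5 · 0.32768 · 0.2 = 0.327680

0.3277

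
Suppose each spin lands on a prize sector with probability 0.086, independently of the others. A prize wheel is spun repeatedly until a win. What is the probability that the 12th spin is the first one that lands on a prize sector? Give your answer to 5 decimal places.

0.03198

Geometric (trials to first success), p = 0.086.
P(Y = 12) = (1−p)^11 · p = 0.37188 · 0.086 = 0.0319821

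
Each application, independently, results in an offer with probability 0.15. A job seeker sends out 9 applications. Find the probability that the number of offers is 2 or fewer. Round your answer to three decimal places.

X ~ Binomial(9, 0.15); P(X ≤ 2) = Σ C(9,k) p^k (1−p)^(9−k) over k:
  k=0: C(9,0)·0.15^0·0.85^9 = 0.23162
  k=1: C(9,1)·0.15^1·0.85^8 = 0.36786
  k=2: C(9,2)·0.15^2·0.85^7 = 0.25967
Total = 0.85915

0.859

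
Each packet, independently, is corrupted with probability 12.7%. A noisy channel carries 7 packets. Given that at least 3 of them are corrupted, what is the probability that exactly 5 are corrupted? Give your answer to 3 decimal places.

0.011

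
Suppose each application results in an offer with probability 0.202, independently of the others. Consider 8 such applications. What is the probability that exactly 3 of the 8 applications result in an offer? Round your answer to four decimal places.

X ~ Binomial(n=8, p=0.202).
P(X=3) = C(8,3) · p^3 · (1−p)^5
= 56 · 0.0082424 · 0.3236 = 0.149368

0.1494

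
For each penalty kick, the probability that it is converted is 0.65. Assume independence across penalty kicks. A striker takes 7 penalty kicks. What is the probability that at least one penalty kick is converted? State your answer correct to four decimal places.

0.9994

P(at least one) = 1 − P(none) = 1 − (1 − 0.65)^7
= 1 − 0.000643 = 0.999357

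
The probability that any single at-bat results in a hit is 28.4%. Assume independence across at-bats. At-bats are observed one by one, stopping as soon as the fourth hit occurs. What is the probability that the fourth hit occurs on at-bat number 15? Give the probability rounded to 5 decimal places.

Y = trial on which the fourth success occurs; negative binomial, r=4, p=0.284.
P(Y=15) = C(14,3) · p^4 · (1−p)^11
= 364 · 0.0065054 · 0.025354 = 0.0600369

0.06004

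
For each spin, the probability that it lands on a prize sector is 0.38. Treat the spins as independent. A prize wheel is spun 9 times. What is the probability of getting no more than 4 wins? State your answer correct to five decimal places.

0.77378

X ~ Binomial(9, 0.38); P(X ≤ 4) = Σ C(9,k) p^k (1−p)^(9−k) over k:
  k=0: C(9,0)·0.38^0·0.62^9 = 0.0135371
  k=1: C(9,1)·0.38^1·0.62^8 = 0.0746723
  k=2: C(9,2)·0.38^2·0.62^7 = 0.1830676
  k=3: C(9,3)·0.38^3·0.62^6 = 0.2618064
  k=4: C(9,4)·0.38^4·0.62^5 = 0.2406930
Total = 0.7737763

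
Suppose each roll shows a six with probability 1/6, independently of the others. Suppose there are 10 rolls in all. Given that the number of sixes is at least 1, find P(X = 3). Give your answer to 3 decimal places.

0.185

X ~ Binomial(10, 0.166667). Want P(X=3 | X≥1) = P(X=3) / P(X≥1).
P(X=3) = C(10,3)·0.166667^3·0.833333^7 = 0.15505
P(X≥1) = 1 − 0.16151 = 0.83849
Ratio = 0.15505 / 0.83849 = 0.18491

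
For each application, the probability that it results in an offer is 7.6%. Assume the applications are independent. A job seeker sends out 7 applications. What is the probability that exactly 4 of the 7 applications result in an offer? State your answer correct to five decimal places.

0.00092

X ~ Binomial(n=7, p=0.076).
P(X=4) = C(7,4) · p^4 · (1−p)^3
= 35 · 3.3362e-05 · 0.78889 = 0.0009212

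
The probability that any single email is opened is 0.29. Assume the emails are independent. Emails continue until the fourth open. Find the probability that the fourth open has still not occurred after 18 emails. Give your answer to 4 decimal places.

Needing more than 18 emails ⇔ fewer than 4 successes in the first 18. With X ~ Binomial(18, 0.29), P(Y > 18) = P(X ≤ 3).
  k=0: C(18,0)·0.29^0·0.71^18 = 0.002102
  k=1: C(18,1)·0.29^1·0.71^17 = 0.015455
  k=2: C(18,2)·0.29^2·0.71^16 = 0.053656
  k=3: C(18,3)·0.29^3·0.71^15 = 0.116885
P(X ≤ 3) = 0.188098

0.1881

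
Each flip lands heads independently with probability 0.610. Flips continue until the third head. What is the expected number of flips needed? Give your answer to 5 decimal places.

4.91803

Y = total flips until the third success; negative binomial with r=3, p=0.61.
E[Y] = r / p = 3 / 0.61 = 4.9180328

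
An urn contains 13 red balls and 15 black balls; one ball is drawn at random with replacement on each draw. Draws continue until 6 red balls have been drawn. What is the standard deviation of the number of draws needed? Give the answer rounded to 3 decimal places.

Y = total draws until the sixth success; negative binomial with r=6, p=0.464286.
SD(Y) = √[r(1−p)/p²] = √(14.91124) = 3.86151

3.862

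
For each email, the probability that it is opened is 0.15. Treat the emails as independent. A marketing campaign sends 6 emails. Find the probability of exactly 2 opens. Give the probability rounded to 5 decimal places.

X ~ Binomial(n=6, p=0.15).
P(X=2) = C(6,2) · p^2 · (1−p)^4
= 15 · 0.0225 · 0.52201 = 0.1761771

0.17618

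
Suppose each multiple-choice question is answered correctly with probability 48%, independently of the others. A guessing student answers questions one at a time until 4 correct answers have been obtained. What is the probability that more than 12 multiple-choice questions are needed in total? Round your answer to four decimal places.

0.0943

Needing more than 12 multiple-choice questions ⇔ fewer than 4 successes in the first 12. With X ~ Binomial(12, 0.48), P(Y > 12) = P(X ≤ 3).
  k=0: C(12,0)·0.48^0·0.52^12 = 0.000391
  k=1: C(12,1)·0.48^1·0.52^11 = 0.004330
  k=2: C(12,2)·0.48^2·0.52^10 = 0.021982
  k=3: C(12,3)·0.48^3·0.52^9 = 0.067636
P(X ≤ 3) = 0.094338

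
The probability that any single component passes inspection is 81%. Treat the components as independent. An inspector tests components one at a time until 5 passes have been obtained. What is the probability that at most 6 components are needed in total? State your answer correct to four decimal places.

Finishing within 6 components ⇔ at least 5 successes in the first 6. With X ~ Binomial(6, 0.81), P(Y ≤ 6) = 1 − P(X ≤ 4).
  k=0: C(6,0)·0.81^0·0.19^6 = 0.000047
  k=1: C(6,1)·0.81^1·0.19^5 = 0.001203
  k=2: C(6,2)·0.81^2·0.19^4 = 0.012826
  k=3: C(6,3)·0.81^3·0.19^3 = 0.072903
  k=4: C(6,4)·0.81^4·0.19^2 = 0.233098
1 − 0.320077 = 0.679923

0.6799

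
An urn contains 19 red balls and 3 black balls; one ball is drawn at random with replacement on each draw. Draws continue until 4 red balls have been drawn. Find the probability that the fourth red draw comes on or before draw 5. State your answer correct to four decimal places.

0.8598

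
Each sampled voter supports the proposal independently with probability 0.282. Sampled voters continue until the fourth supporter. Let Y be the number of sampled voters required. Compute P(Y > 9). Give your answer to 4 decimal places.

Needing more than 9 sampled voters ⇔ fewer than 4 successes in the first 9. With X ~ Binomial(9, 0.282), P(Y > 9) = P(X ≤ 3).
  k=0: C(9,0)·0.282^0·0.718^9 = 0.050713
  k=1: C(9,1)·0.282^1·0.718^8 = 0.179262
  k=2: C(9,2)·0.282^2·0.718^7 = 0.281625
  k=3: C(9,3)·0.282^3·0.718^6 = 0.258091
P(X ≤ 3) = 0.769691

0.7697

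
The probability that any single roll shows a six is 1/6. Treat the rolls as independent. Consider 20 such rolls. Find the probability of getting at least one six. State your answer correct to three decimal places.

0.974

P(at least one) = 1 − P(none) = 1 − (1 − 0.166667)^20
= 1 − 0.02608 = 0.97392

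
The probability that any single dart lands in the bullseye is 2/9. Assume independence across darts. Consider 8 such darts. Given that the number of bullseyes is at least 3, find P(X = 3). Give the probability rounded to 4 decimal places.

X ~ Binomial(8, 0.222222). Want P(X=3 | X≥3) = P(X=3) / P(X≥3).
P(X=3) = C(8,3)·0.222222^3·0.777778^5 = 0.174915
P(X≥3) = 1 − 0.133920 − 0.306102 − 0.306102 = 0.253876
Ratio = 0.174915 / 0.253876 = 0.688979

0.6890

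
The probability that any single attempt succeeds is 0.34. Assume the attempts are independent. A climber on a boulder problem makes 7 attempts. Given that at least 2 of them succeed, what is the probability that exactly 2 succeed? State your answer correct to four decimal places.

X ~ Binomial(7, 0.34). Want P(X=2 | X≥2) = P(X=2) / P(X≥2).
P(X=2) = C(7,2)·0.34^2·0.66^5 = 0.304016
P(X≥2) = 1 − 0.054552 − 0.196716 = 0.748732
Ratio = 0.304016 / 0.748732 = 0.406041

0.4060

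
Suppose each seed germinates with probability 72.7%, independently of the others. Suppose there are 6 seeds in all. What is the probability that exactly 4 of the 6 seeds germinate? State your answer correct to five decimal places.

X ~ Binomial(n=6, p=0.727).
P(X=4) = C(6,4) · p^4 · (1−p)^2
= 15 · 0.27934 · 0.074529 = 0.3122872

0.31229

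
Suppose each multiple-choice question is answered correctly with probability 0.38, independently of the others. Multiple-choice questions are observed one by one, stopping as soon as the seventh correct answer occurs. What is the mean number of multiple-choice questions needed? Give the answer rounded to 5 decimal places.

18.42105

Y = total multiple-choice questions until the seventh success; negative binomial with r=7, p=0.38.
E[Y] = r / p = 7 / 0.38 = 18.4210526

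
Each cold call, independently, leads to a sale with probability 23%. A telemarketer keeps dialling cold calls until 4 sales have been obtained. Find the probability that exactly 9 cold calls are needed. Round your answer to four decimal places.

0.0424

Y = trial on which the fourth success occurs; negative binomial, r=4, p=0.23.
P(Y=9) = C(8,3) · p^4 · (1−p)^5
= 56 · 0.0027984 · 0.27068 = 0.042418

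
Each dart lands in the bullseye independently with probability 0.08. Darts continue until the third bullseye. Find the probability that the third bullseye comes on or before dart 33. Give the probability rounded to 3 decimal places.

0.498

Finishing within 33 darts ⇔ at least 3 successes in the first 33. With X ~ Binomial(33, 0.08), P(Y ≤ 33) = 1 − P(X ≤ 2).
  k=0: C(33,0)·0.08^0·0.92^33 = 0.06383
  k=1: C(33,1)·0.08^1·0.92^32 = 0.18315
  k=2: C(33,2)·0.08^2·0.92^31 = 0.25482
1 − 0.50180 = 0.49820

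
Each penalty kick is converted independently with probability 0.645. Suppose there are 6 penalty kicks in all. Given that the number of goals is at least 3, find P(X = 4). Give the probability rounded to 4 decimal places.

X ~ Binomial(6, 0.645). Want P(X=4 | X≥3) = P(X=4) / P(X≥3).
P(X=4) = C(6,4)·0.645^4·0.355^2 = 0.327180
P(X≥3) = 1 − 0.002002 − 0.021820 − 0.099112 = 0.877067
Ratio = 0.327180 / 0.877067 = 0.373039

0.3730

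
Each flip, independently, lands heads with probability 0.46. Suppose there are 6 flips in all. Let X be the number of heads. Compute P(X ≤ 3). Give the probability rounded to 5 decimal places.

X ~ Binomial(6, 0.46); P(X ≤ 3) = Σ C(6,k) p^k (1−p)^(6−k) over k:
  k=0: C(6,0)·0.46^0·0.54^6 = 0.0247949
  k=1: C(6,1)·0.46^1·0.54^5 = 0.1267295
  k=2: C(6,2)·0.46^2·0.54^4 = 0.2698870
  k=3: C(6,3)·0.46^3·0.54^3 = 0.3065383
Total = 0.7279498

0.72795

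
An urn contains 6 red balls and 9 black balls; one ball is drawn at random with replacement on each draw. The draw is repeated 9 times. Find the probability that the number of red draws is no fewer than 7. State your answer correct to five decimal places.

X ~ Binomial(9, 0.40); P(X ≥ 7) = Σ C(9,k) p^k (1−p)^(9−k) over k:
  k=7: C(9,7)·0.40^7·0.60^2 = 0.0212337
  k=8: C(9,8)·0.40^8·0.60^1 = 0.0035389
  k=9: C(9,9)·0.40^9·0.60^0 = 0.0002621
Total = 0.0250348

0.02503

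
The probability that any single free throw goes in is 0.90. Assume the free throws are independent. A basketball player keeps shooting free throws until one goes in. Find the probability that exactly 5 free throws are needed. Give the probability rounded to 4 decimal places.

Geometric (trials to first success), p = 0.90.
P(Y = 5) = (1−p)^4 · p = 0.0001 · 0.90 = 0.000090

0.0001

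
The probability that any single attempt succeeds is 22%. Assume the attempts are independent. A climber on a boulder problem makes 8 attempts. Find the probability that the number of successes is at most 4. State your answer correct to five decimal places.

X ~ Binomial(8, 0.22); P(X ≤ 4) = Σ C(8,k) p^k (1−p)^(8−k) over k:
  k=0: C(8,0)·0.22^0·0.78^8 = 0.1370114
  k=1: C(8,1)·0.22^1·0.78^7 = 0.3091540
  k=2: C(8,2)·0.22^2·0.78^6 = 0.3051905
  k=3: C(8,3)·0.22^3·0.78^5 = 0.1721587
  k=4: C(8,4)·0.22^4·0.78^4 = 0.0606970
Total = 0.9842117

0.98421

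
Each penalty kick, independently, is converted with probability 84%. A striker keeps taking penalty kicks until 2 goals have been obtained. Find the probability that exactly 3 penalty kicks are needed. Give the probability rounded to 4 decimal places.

0.2258

Y = trial on which the second success occurs; negative binomial, r=2, p=0.84.
P(Y=3) = C(2,1) · p^2 · (1−p)^1
= 2 · 0.7056 · 0.16 = 0.225792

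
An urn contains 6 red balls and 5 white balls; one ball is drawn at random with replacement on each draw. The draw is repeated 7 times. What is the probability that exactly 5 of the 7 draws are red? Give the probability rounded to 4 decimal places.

X ~ Binomial(n=7, p=0.545455).
P(X=5) = C(7,5) · p^5 · (1−p)^2
= 21 · 0.048283 · 0.20661 = 0.209492

0.2095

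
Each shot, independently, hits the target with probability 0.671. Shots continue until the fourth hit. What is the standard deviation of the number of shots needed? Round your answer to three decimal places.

Y = total shots until the fourth success; negative binomial with r=4, p=0.671.
SD(Y) = √[r(1−p)/p²] = √(2.92288) = 1.70964

1.710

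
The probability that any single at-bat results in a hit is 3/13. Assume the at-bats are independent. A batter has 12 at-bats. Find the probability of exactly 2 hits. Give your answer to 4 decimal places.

0.2550

X ~ Binomial(n=12, p=0.230769).
P(X=2) = C(12,2) · p^2 · (1−p)^10
= 66 · 0.053254 · 0.072538 = 0.254957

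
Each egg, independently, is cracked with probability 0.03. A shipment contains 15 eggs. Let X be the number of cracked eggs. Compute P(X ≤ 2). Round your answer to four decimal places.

0.9906

X ~ Binomial(15, 0.03); P(X ≤ 2) = Σ C(15,k) p^k (1−p)^(15−k) over k:
  k=0: C(15,0)·0.03^0·0.97^15 = 0.633251
  k=1: C(15,1)·0.03^1·0.97^14 = 0.293776
  k=2: C(15,2)·0.03^2·0.97^13 = 0.063601
Total = 0.990629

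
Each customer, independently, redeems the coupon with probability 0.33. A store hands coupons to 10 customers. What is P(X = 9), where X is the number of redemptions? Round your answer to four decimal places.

X ~ Binomial(n=10, p=0.33).
P(X=9) = C(10,9) · p^9 · (1−p)^1
= 10 · 4.6411e-05 · 0.67 = 0.000311

0.0003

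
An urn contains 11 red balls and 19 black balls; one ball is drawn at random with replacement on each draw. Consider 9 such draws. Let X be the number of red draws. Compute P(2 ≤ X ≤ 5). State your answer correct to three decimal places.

X ~ Binomial(9, 0.366667); P(2 ≤ X ≤ 5) = Σ C(9,k) p^k (1−p)^(9−k) over k:
  k=2: C(9,2)·0.366667^2·0.633333^7 = 0.19782
  k=3: C(9,3)·0.366667^3·0.633333^6 = 0.26723
  k=4: C(9,4)·0.366667^4·0.633333^5 = 0.23207
  k=5: C(9,5)·0.366667^5·0.633333^4 = 0.13436
Total = 0.83148

0.831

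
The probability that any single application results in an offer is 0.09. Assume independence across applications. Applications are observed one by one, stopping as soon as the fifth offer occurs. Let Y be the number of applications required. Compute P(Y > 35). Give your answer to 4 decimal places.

0.7968

Needing more than 35 applications ⇔ fewer than 5 successes in the first 35. With X ~ Binomial(35, 0.09), P(Y > 35) = P(X ≤ 4).
  k=0: C(35,0)·0.09^0·0.91^35 = 0.036851
  k=1: C(35,1)·0.09^1·0.91^34 = 0.127561
  k=2: C(35,2)·0.09^2·0.91^33 = 0.214471
  k=3: C(35,3)·0.09^3·0.91^32 = 0.233325
  k=4: C(35,4)·0.09^4·0.91^31 = 0.184609
P(X ≤ 4) = 0.796817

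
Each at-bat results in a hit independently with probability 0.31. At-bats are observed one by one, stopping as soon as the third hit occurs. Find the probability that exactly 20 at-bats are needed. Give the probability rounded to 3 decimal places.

0.009

Y = trial on which the third success occurs; negative binomial, r=3, p=0.31.
P(Y=20) = C(19,2) · p^3 · (1−p)^17
= 171 · 0.029791 · 0.0018215 = 0.00928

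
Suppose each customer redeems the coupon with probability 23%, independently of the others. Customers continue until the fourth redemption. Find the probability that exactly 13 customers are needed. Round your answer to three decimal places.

0.059

Y = trial on which the fourth success occurs; negative binomial, r=4, p=0.23.
P(Y=13) = C(12,3) · p^4 · (1−p)^9
= 220 · 0.0027984 · 0.095152 = 0.05858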